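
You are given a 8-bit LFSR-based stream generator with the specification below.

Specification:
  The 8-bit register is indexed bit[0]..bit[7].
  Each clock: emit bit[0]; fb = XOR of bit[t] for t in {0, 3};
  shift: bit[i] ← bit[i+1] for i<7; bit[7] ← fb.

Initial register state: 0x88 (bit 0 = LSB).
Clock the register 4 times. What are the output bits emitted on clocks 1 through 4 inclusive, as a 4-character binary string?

reg_0 = 0x88
clock 1: out=0, reg = 0xC4
clock 2: out=0, reg = 0x62
clock 3: out=0, reg = 0x31
clock 4: out=1, reg = 0x98

0001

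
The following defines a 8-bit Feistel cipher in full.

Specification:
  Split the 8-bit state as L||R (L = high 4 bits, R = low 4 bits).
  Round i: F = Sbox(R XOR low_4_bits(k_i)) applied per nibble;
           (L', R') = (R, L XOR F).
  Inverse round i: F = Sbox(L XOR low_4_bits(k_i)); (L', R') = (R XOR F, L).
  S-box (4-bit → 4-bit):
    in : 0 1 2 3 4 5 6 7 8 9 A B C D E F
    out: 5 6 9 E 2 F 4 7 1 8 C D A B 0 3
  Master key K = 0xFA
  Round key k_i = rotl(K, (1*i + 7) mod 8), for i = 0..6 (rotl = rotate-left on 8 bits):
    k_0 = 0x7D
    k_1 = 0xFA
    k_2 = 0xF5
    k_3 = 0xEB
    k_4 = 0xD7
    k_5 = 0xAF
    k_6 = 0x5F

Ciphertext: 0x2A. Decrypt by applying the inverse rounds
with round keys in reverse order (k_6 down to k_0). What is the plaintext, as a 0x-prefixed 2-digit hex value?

s_0 = ciphertext = 0x2A
s_1 = InvRound(s_0, k_6) = 0x12
s_2 = InvRound(s_1, k_5) = 0x21
s_3 = InvRound(s_2, k_4) = 0xE2
s_4 = InvRound(s_3, k_3) = 0xDE
s_5 = InvRound(s_4, k_2) = 0xFD
s_6 = InvRound(s_5, k_1) = 0x2F
s_7 = InvRound(s_6, k_0) = 0xC2

0xC2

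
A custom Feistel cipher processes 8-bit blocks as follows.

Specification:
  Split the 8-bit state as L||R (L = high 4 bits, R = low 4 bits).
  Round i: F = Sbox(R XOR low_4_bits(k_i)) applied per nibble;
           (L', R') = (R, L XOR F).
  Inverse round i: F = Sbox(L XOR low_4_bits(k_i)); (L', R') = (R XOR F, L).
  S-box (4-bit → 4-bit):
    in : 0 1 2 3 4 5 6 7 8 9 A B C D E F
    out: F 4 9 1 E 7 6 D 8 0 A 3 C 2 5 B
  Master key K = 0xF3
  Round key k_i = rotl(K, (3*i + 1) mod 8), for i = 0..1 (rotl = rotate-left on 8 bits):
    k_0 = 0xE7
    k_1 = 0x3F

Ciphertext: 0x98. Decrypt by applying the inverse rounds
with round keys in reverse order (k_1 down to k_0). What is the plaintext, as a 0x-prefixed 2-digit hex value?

0x9E

s_0 = ciphertext = 0x98
s_1 = InvRound(s_0, k_1) = 0xE9
s_2 = InvRound(s_1, k_0) = 0x9E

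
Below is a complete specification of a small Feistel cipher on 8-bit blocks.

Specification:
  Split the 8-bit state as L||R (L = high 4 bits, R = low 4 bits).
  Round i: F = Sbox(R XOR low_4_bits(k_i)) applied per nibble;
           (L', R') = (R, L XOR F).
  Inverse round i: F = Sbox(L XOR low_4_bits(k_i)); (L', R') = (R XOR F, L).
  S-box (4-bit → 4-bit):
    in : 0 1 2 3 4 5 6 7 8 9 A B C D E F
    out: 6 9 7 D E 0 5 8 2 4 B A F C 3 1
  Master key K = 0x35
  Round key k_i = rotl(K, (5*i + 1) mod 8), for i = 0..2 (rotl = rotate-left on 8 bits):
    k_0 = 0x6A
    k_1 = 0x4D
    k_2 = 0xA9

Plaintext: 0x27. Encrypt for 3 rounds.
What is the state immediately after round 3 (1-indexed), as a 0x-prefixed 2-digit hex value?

0xA3

s_0 = plaintext = 0x27
s_1 = Round(s_0, k_0) = 0x7E
s_2 = Round(s_1, k_1) = 0xEA
s_3 = Round(s_2, k_2) = 0xA3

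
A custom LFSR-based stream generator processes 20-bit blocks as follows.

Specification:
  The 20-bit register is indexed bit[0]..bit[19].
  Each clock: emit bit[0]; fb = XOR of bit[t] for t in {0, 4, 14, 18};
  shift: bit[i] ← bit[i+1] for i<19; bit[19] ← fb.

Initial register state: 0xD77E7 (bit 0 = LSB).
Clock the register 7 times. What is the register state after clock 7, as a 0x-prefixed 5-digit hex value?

reg_0 = 0xD77E7
clock 1: out=1, reg = 0xEBBF3
clock 2: out=1, reg = 0xF5DF9
clock 3: out=1, reg = 0x7AEFC
clock 4: out=0, reg = 0x3D77E
clock 5: out=0, reg = 0x1EBBF
clock 6: out=1, reg = 0x8F5DF
clock 7: out=1, reg = 0xC7AEF

0xC7AEF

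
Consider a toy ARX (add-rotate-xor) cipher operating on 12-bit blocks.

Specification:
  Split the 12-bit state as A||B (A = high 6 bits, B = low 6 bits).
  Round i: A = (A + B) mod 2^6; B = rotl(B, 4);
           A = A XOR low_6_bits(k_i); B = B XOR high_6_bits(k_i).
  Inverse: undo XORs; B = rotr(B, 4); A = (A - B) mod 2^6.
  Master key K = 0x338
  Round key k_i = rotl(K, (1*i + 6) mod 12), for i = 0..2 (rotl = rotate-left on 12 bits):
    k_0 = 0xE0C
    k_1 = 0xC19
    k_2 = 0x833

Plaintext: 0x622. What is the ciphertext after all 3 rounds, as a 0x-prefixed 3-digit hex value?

0x82D

s_0 = plaintext = 0x622
s_1 = Round(s_0, k_0) = 0xD90
s_2 = Round(s_1, k_1) = 0x7F4
s_3 = Round(s_2, k_2) = 0x82D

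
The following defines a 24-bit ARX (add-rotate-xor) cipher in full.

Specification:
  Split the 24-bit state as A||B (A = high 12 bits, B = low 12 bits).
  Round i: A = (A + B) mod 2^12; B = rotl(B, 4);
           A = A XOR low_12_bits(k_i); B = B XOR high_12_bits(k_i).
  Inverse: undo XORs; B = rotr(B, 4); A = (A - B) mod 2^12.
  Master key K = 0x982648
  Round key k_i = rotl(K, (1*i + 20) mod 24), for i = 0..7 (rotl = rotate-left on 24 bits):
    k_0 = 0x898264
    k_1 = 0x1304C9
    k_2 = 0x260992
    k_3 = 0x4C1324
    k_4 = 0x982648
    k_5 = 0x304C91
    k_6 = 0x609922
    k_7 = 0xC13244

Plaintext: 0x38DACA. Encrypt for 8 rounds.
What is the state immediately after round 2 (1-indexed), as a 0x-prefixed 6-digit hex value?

0x4AC214

s_0 = plaintext = 0x38DACA
s_1 = Round(s_0, k_0) = 0xC33432
s_2 = Round(s_1, k_1) = 0x4AC214
s_3 = Round(s_2, k_2) = 0xF52322
s_4 = Round(s_3, k_3) = 0x1506E2
s_5 = Round(s_4, k_4) = 0xE7A7A4
s_6 = Round(s_5, k_5) = 0xA8F943
s_7 = Round(s_6, k_6) = 0xAF0230
s_8 = Round(s_7, k_7) = 0xF64F11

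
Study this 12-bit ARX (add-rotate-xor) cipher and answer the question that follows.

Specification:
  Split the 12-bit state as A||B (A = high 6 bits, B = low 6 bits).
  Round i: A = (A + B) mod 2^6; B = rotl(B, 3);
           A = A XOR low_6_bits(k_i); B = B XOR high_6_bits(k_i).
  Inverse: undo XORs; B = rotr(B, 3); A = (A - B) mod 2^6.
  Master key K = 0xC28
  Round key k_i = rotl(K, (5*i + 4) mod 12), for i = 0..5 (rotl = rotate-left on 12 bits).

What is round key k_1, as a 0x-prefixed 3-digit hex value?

K = 0xC28
k_0 = rotl(K, (5*0+4) mod 12) = rotl(K, 4) = 0x28C
k_1 = rotl(K, (5*1+4) mod 12) = rotl(K, 9) = 0x185

0x185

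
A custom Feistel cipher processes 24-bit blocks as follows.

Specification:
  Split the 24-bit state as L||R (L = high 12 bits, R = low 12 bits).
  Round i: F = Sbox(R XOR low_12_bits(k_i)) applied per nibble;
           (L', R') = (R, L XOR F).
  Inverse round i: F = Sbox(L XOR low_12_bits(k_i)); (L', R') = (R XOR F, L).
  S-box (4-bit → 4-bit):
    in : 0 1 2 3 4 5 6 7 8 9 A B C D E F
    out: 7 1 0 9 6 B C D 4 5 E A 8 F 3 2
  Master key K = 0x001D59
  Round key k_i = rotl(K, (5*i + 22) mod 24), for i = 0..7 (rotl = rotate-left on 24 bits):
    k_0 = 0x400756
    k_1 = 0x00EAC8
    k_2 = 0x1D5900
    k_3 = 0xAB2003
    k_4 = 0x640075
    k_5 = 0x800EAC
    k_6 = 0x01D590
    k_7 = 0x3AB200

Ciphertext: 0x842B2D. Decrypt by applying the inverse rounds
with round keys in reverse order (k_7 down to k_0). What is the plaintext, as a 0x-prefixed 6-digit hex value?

s_0 = ciphertext = 0x842B2D
s_1 = InvRound(s_0, k_7) = 0x54D842
s_2 = InvRound(s_1, k_6) = 0xFBD54D
s_3 = InvRound(s_2, k_5) = 0x45CFBD
s_4 = InvRound(s_3, k_4) = 0x9B845C
s_5 = InvRound(s_4, k_3) = 0x1F69B8
s_6 = InvRound(s_5, k_2) = 0xD941F6
s_7 = InvRound(s_6, k_1) = 0xC4ED94
s_8 = InvRound(s_7, k_0) = 0x780C4E

0x780C4E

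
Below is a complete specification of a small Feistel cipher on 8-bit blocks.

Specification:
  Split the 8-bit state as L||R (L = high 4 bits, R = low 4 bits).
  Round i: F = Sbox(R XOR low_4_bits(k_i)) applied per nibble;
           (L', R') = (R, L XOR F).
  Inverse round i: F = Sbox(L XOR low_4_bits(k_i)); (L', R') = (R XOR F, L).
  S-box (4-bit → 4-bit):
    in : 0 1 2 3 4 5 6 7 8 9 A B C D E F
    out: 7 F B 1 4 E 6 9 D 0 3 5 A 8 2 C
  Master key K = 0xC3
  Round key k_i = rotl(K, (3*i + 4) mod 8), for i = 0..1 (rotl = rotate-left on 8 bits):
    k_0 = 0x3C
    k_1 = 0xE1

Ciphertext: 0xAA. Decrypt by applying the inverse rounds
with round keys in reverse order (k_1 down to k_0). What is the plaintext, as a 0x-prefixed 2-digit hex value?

0xBF

s_0 = ciphertext = 0xAA
s_1 = InvRound(s_0, k_1) = 0xFA
s_2 = InvRound(s_1, k_0) = 0xBF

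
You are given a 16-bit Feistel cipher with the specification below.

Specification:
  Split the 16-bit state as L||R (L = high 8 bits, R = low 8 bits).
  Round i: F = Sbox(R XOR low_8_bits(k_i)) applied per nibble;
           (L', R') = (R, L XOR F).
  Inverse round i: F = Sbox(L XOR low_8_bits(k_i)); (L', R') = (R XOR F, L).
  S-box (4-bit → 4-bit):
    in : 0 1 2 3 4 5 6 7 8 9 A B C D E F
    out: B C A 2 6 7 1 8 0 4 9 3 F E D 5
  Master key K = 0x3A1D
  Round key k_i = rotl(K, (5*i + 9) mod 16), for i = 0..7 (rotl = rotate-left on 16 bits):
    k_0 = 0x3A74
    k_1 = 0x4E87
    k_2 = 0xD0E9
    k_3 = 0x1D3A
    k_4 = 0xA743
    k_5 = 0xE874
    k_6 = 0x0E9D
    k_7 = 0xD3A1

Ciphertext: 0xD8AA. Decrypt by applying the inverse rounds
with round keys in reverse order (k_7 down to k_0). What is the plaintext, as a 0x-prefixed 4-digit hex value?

s_0 = ciphertext = 0xD8AA
s_1 = InvRound(s_0, k_7) = 0x2ED8
s_2 = InvRound(s_1, k_6) = 0xEA2E
s_3 = InvRound(s_2, k_5) = 0x63EA
s_4 = InvRound(s_3, k_4) = 0x4163
s_5 = InvRound(s_4, k_3) = 0xE041
s_6 = InvRound(s_5, k_2) = 0xF5E0
s_7 = InvRound(s_6, k_1) = 0x6AF5
s_8 = InvRound(s_7, k_0) = 0x386A

0x386A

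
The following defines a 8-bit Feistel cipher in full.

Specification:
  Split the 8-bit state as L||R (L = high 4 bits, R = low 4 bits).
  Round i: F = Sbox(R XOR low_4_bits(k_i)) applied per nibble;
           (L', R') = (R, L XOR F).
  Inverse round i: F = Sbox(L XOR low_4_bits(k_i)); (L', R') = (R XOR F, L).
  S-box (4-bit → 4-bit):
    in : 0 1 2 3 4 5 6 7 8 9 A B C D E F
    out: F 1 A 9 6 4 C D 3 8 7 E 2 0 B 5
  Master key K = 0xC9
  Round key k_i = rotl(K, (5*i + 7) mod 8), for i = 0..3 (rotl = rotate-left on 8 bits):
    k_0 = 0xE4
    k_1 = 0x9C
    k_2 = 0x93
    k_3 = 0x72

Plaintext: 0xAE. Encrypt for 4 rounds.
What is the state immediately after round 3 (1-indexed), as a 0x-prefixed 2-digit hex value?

0xFF

s_0 = plaintext = 0xAE
s_1 = Round(s_0, k_0) = 0xED
s_2 = Round(s_1, k_1) = 0xDF
s_3 = Round(s_2, k_2) = 0xFF
s_4 = Round(s_3, k_3) = 0xFF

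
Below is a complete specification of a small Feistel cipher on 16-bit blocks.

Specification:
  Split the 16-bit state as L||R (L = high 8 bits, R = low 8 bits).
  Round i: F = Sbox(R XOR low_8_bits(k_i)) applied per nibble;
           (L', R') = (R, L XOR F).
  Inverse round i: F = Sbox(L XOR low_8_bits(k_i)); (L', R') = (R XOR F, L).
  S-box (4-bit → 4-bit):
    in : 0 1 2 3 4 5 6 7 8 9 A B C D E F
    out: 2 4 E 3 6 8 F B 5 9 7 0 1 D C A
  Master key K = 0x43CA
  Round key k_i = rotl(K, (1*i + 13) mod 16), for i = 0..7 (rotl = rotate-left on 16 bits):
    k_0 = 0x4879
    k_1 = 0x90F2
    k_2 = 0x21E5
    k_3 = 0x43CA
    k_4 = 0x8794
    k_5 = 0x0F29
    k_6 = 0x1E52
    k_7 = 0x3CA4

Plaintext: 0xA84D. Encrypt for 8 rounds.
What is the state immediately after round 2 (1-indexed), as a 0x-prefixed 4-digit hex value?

0x9EBC

s_0 = plaintext = 0xA84D
s_1 = Round(s_0, k_0) = 0x4D9E
s_2 = Round(s_1, k_1) = 0x9EBC
s_3 = Round(s_2, k_2) = 0xBC17
s_4 = Round(s_3, k_3) = 0x1761
s_5 = Round(s_4, k_4) = 0x61BF
s_6 = Round(s_5, k_5) = 0xBFFE
s_7 = Round(s_6, k_6) = 0xFECE
s_8 = Round(s_7, k_7) = 0xCE09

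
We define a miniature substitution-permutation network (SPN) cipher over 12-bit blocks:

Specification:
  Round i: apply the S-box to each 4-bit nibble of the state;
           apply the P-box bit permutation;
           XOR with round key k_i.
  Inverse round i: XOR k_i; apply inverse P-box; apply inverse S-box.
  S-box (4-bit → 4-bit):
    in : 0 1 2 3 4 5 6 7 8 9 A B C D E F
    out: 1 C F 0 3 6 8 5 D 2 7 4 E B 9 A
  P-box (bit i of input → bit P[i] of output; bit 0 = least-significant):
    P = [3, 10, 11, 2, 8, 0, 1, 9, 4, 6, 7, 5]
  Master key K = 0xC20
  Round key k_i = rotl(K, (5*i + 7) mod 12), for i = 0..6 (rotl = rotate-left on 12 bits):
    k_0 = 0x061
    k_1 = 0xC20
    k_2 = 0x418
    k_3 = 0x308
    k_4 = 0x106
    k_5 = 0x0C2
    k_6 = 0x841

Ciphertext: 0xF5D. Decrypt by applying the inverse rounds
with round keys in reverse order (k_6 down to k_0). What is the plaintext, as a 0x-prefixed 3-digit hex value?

s_0 = ciphertext = 0xF5D
s_1 = InvRound(s_0, k_6) = 0x0ED
s_2 = InvRound(s_1, k_5) = 0x65E
s_3 = InvRound(s_2, k_4) = 0x4E4
s_4 = InvRound(s_3, k_3) = 0xCED
s_5 = InvRound(s_4, k_2) = 0x291
s_6 = InvRound(s_5, k_1) = 0x8F5
s_7 = InvRound(s_6, k_0) = 0x731

0x731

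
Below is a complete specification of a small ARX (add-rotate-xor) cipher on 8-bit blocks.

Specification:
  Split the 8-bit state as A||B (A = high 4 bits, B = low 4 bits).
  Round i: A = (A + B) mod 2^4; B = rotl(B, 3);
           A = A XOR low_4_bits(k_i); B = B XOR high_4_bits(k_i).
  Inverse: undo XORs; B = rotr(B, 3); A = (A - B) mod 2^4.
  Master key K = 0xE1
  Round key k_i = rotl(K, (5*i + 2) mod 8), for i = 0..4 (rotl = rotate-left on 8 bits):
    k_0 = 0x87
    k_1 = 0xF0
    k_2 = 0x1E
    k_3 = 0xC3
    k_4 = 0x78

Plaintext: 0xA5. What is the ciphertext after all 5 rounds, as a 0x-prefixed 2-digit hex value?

0x68

s_0 = plaintext = 0xA5
s_1 = Round(s_0, k_0) = 0x82
s_2 = Round(s_1, k_1) = 0xAE
s_3 = Round(s_2, k_2) = 0x66
s_4 = Round(s_3, k_3) = 0xFF
s_5 = Round(s_4, k_4) = 0x68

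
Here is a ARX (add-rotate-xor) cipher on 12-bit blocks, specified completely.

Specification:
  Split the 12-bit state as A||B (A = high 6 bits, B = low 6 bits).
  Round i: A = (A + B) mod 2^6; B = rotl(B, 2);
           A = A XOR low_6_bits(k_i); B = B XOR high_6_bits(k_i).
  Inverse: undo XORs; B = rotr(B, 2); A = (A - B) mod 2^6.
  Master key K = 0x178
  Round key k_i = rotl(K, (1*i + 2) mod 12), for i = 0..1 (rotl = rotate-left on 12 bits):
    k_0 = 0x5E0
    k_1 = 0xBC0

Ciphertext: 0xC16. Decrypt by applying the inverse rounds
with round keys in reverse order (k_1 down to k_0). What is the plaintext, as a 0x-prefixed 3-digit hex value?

s_0 = ciphertext = 0xC16
s_1 = InvRound(s_0, k_1) = 0x49E
s_2 = InvRound(s_1, k_0) = 0x812

0x812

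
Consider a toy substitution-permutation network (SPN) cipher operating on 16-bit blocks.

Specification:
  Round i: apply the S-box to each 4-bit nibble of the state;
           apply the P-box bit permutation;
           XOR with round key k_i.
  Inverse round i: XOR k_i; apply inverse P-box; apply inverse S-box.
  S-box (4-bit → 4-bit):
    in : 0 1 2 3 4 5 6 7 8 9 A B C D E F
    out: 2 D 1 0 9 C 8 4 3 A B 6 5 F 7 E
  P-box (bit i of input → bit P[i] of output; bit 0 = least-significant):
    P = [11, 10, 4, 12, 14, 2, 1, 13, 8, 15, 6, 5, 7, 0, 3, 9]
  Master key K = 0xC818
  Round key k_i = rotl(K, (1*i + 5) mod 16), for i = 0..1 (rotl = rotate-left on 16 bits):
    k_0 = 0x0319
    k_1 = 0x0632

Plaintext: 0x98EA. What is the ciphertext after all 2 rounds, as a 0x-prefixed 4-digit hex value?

s_0 = plaintext = 0x98EA
s_1 = Round(s_0, k_0) = 0xDC1E
s_2 = Round(s_1, k_1) = 0x69E9

0x69E9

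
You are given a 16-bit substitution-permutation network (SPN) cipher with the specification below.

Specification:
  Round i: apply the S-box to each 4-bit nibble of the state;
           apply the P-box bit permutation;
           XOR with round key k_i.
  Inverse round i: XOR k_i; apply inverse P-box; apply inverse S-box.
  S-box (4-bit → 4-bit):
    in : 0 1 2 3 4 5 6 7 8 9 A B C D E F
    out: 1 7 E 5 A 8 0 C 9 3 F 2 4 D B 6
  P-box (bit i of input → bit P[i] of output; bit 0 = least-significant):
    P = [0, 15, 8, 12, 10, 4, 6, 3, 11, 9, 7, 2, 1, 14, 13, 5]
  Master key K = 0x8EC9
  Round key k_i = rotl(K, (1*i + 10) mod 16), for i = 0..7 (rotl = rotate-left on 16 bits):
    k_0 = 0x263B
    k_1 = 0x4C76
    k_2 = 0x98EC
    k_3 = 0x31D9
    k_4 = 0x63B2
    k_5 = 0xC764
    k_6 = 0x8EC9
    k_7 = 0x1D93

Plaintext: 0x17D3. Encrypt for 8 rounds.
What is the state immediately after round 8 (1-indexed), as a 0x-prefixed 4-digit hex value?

s_0 = plaintext = 0x17D3
s_1 = Round(s_0, k_0) = 0x43F4
s_2 = Round(s_1, k_1) = 0x9486
s_3 = Round(s_2, k_2) = 0xDEE2
s_4 = Round(s_3, k_3) = 0x8EE7
s_5 = Round(s_4, k_4) = 0x7C8C
s_6 = Round(s_5, k_5) = 0xE2CC
s_7 = Round(s_6, k_6) = 0xCD2F
s_8 = Round(s_7, k_7) = 0xB44F

0xB44F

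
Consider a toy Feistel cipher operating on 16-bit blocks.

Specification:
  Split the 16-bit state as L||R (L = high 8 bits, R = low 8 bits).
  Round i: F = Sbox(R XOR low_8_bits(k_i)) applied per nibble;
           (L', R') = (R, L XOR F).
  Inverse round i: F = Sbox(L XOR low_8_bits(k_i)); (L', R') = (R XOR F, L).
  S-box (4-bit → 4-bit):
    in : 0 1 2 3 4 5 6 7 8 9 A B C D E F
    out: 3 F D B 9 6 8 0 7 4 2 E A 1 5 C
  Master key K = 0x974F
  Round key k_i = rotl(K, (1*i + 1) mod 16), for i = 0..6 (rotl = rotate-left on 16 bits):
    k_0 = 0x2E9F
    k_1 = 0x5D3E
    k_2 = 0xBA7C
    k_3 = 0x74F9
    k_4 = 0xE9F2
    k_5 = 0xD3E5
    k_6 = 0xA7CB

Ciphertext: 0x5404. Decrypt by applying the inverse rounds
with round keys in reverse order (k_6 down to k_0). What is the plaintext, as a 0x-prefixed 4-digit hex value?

0x530F

s_0 = ciphertext = 0x5404
s_1 = InvRound(s_0, k_6) = 0x4854
s_2 = InvRound(s_1, k_5) = 0x7548
s_3 = InvRound(s_2, k_4) = 0x3875
s_4 = InvRound(s_3, k_3) = 0xDA38
s_5 = InvRound(s_4, k_2) = 0x10DA
s_6 = InvRound(s_5, k_1) = 0x0F10
s_7 = InvRound(s_6, k_0) = 0x530F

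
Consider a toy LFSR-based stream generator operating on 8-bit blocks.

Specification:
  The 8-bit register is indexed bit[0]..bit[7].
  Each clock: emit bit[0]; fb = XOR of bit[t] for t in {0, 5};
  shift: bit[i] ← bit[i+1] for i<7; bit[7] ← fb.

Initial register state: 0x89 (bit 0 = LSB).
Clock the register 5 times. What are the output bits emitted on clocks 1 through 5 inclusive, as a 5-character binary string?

reg_0 = 0x89
clock 1: out=1, reg = 0xC4
clock 2: out=0, reg = 0x62
clock 3: out=0, reg = 0xB1
clock 4: out=1, reg = 0x58
clock 5: out=0, reg = 0x2C

10010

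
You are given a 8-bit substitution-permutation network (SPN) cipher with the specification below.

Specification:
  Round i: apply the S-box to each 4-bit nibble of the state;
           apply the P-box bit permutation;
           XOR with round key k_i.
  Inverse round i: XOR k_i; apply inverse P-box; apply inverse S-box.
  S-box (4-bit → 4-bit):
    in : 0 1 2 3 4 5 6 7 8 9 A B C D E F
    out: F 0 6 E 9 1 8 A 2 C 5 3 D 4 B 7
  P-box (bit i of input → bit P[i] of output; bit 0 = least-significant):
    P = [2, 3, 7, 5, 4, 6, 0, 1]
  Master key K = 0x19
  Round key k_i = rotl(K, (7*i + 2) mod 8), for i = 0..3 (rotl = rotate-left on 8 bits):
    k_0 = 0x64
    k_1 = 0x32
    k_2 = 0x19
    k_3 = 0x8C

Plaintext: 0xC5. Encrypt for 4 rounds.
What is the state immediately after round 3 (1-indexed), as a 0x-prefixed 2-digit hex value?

0x10

s_0 = plaintext = 0xC5
s_1 = Round(s_0, k_0) = 0x73
s_2 = Round(s_1, k_1) = 0xD8
s_3 = Round(s_2, k_2) = 0x10
s_4 = Round(s_3, k_3) = 0x20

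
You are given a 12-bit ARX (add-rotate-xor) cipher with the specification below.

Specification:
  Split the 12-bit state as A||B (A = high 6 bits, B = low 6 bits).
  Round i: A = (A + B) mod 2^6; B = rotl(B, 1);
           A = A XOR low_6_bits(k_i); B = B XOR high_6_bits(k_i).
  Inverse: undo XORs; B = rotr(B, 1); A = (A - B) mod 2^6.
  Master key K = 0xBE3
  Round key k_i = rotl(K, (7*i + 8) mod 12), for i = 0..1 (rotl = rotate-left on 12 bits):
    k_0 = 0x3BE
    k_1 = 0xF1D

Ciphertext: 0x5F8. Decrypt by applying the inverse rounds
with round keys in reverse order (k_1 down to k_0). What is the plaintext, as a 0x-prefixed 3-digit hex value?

0xC06

s_0 = ciphertext = 0x5F8
s_1 = InvRound(s_0, k_1) = 0x202
s_2 = InvRound(s_1, k_0) = 0xC06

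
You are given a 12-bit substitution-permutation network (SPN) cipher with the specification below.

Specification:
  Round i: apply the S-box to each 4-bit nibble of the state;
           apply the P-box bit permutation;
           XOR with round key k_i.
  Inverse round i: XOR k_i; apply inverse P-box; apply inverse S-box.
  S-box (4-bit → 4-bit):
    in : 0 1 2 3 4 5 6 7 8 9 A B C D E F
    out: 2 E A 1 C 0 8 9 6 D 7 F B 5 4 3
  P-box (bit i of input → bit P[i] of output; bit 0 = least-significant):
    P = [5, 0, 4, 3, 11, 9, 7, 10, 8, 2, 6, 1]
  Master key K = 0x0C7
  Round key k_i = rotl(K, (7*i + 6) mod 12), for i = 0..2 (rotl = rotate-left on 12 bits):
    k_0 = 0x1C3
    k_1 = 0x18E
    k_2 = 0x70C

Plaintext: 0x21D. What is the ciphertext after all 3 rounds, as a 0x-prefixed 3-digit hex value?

s_0 = plaintext = 0x21D
s_1 = Round(s_0, k_0) = 0x775
s_2 = Round(s_1, k_1) = 0xC8C
s_3 = Round(s_2, k_2) = 0x4A3

0x4A3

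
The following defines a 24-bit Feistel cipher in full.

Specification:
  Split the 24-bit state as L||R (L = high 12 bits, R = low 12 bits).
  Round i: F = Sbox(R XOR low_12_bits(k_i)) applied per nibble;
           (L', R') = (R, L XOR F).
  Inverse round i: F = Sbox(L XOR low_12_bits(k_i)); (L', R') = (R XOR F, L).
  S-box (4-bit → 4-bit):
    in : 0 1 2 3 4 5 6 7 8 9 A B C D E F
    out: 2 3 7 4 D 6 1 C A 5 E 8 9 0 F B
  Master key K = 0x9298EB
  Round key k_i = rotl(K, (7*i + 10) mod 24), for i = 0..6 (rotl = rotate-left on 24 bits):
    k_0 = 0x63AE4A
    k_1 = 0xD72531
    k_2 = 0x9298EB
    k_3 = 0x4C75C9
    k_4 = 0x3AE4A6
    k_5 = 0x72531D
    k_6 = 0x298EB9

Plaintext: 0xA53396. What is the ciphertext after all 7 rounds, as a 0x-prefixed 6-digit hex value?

s_0 = plaintext = 0xA53396
s_1 = Round(s_0, k_0) = 0x396A5A
s_2 = Round(s_1, k_1) = 0xA5A88E
s_3 = Round(s_2, k_2) = 0x88E84C
s_4 = Round(s_3, k_3) = 0x84C828
s_5 = Round(s_4, k_4) = 0x8281E3
s_6 = Round(s_5, k_5) = 0x1E3F97
s_7 = Round(s_6, k_6) = 0xF9729C

0xF9729C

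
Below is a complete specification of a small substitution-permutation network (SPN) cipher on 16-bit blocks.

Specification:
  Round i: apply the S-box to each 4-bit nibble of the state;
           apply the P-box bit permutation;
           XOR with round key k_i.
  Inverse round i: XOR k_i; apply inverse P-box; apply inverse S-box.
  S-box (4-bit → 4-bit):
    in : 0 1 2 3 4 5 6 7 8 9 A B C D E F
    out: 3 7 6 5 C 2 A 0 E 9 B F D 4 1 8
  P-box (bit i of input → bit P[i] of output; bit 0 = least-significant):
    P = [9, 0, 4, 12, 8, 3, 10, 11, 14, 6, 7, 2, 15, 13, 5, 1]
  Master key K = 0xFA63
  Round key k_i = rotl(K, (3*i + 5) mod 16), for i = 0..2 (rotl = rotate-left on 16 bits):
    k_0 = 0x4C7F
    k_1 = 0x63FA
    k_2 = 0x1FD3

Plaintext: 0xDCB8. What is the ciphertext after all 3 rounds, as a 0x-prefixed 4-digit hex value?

0x6CE8

s_0 = plaintext = 0xDCB8
s_1 = Round(s_0, k_0) = 0x11C2
s_2 = Round(s_1, k_1) = 0x8E0B
s_3 = Round(s_2, k_2) = 0x6CE8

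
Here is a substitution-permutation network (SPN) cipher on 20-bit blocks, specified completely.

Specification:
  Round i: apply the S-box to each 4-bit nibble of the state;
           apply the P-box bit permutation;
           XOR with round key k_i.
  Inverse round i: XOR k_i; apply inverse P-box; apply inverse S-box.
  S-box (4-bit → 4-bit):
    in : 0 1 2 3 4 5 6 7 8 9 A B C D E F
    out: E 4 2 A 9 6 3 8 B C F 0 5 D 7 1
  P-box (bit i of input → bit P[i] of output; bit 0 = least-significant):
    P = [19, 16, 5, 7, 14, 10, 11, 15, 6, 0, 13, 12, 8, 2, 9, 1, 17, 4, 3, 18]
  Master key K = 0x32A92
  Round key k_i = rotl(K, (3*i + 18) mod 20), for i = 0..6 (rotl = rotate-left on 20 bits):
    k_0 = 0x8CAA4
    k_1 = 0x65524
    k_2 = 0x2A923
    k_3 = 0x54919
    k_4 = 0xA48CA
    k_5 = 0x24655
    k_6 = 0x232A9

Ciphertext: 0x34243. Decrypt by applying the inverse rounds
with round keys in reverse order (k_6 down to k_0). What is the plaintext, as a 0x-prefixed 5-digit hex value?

0xC9935

s_0 = ciphertext = 0x34243
s_1 = InvRound(s_0, k_6) = 0x17DF0
s_2 = InvRound(s_1, k_5) = 0xFE010
s_3 = InvRound(s_2, k_4) = 0x07C93
s_4 = InvRound(s_3, k_3) = 0x94923
s_5 = InvRound(s_4, k_2) = 0xFB146
s_6 = InvRound(s_5, k_1) = 0xB7C8E
s_7 = InvRound(s_6, k_0) = 0xC9935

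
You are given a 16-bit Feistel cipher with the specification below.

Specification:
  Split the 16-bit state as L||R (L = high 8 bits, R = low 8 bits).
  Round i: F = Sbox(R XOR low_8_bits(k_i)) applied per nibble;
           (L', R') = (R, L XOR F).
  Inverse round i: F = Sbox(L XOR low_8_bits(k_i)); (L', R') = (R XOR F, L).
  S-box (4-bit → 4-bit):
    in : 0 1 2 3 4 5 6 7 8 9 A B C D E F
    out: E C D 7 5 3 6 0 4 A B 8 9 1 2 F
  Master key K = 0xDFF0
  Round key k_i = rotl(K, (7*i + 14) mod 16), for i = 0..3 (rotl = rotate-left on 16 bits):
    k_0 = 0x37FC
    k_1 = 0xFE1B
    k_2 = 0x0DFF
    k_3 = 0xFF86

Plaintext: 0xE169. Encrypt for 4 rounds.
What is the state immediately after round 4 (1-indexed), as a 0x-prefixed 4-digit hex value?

s_0 = plaintext = 0xE169
s_1 = Round(s_0, k_0) = 0x6942
s_2 = Round(s_1, k_1) = 0x4253
s_3 = Round(s_2, k_2) = 0x53FB
s_4 = Round(s_3, k_3) = 0xFB52

0xFB52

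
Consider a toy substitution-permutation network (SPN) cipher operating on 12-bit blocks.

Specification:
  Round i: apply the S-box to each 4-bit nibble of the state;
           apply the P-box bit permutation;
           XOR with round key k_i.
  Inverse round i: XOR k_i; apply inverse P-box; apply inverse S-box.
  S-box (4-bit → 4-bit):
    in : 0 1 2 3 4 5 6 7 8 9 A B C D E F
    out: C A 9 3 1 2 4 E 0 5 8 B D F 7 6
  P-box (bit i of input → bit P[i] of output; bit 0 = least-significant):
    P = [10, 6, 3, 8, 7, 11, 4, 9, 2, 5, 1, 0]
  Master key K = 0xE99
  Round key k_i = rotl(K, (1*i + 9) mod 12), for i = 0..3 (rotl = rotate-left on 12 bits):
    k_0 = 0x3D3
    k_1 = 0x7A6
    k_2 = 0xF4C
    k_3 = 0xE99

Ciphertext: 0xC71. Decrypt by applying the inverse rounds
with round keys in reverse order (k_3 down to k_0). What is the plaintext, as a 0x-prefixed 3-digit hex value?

0x08E

s_0 = ciphertext = 0xC71
s_1 = InvRound(s_0, k_3) = 0x52F
s_2 = InvRound(s_1, k_2) = 0x715
s_3 = InvRound(s_2, k_1) = 0x798
s_4 = InvRound(s_3, k_0) = 0x08E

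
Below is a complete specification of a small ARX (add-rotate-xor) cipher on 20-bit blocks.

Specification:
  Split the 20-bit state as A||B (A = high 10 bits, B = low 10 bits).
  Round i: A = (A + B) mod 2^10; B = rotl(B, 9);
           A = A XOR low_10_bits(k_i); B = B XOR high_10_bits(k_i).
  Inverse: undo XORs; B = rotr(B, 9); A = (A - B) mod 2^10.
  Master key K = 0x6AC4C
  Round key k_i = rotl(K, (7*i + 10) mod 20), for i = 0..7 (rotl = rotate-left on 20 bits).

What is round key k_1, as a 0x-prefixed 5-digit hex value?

0x8D589

K = 0x6AC4C
k_0 = rotl(K, (7*0+10) mod 20) = rotl(K, 10) = 0x131AB
k_1 = rotl(K, (7*1+10) mod 20) = rotl(K, 17) = 0x8D589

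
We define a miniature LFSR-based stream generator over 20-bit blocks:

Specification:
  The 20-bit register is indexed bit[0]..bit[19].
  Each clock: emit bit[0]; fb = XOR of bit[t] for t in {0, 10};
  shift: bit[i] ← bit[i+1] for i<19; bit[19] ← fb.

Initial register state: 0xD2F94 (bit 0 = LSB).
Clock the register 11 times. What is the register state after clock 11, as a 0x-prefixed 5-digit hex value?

0x1BFA5

reg_0 = 0xD2F94
clock 1: out=0, reg = 0xE97CA
clock 2: out=0, reg = 0xF4BE5
clock 3: out=1, reg = 0xFA5F2
clock 4: out=0, reg = 0xFD2F9
clock 5: out=1, reg = 0xFE97C
clock 6: out=0, reg = 0x7F4BE
clock 7: out=0, reg = 0xBFA5F
clock 8: out=1, reg = 0xDFD2F
clock 9: out=1, reg = 0x6FE97
clock 10: out=1, reg = 0x37F4B
clock 11: out=1, reg = 0x1BFA5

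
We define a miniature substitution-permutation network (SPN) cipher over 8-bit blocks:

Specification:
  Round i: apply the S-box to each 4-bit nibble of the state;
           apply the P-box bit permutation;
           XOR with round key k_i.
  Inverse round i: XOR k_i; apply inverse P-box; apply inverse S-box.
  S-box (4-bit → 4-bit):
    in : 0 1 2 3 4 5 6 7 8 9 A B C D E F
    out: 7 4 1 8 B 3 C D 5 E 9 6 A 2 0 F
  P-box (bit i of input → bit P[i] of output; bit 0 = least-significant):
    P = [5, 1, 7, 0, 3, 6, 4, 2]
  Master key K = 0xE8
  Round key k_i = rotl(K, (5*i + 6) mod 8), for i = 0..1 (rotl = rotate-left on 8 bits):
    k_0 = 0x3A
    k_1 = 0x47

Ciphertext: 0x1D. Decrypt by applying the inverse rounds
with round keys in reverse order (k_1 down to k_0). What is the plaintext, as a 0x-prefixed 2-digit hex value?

0x64

s_0 = ciphertext = 0x1D
s_1 = InvRound(s_0, k_1) = 0x0D
s_2 = InvRound(s_1, k_0) = 0x64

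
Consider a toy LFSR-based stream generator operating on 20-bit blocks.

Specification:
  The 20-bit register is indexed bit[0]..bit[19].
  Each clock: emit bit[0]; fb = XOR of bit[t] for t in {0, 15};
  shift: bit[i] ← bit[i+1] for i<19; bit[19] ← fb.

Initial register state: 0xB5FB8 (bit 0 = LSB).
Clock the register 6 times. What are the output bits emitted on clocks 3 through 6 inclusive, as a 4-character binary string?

0111

reg_0 = 0xB5FB8
clock 1: out=0, reg = 0x5AFDC
clock 2: out=0, reg = 0xAD7EE
clock 3: out=0, reg = 0xD6BF7
clock 4: out=1, reg = 0xEB5FB
clock 5: out=1, reg = 0x75AFD
clock 6: out=1, reg = 0xBAD7E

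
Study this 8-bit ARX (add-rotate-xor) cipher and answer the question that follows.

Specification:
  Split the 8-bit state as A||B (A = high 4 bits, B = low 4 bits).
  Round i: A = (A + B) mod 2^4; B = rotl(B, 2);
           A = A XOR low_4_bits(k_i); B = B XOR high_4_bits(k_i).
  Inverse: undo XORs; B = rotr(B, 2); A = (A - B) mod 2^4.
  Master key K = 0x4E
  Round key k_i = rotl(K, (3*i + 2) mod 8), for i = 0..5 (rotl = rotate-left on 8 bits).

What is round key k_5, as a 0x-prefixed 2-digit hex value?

K = 0x4E
k_0 = rotl(K, (3*0+2) mod 8) = rotl(K, 2) = 0x39
k_1 = rotl(K, (3*1+2) mod 8) = rotl(K, 5) = 0xC9
k_2 = rotl(K, (3*2+2) mod 8) = rotl(K, 0) = 0x4E
k_3 = rotl(K, (3*3+2) mod 8) = rotl(K, 3) = 0x72
k_4 = rotl(K, (3*4+2) mod 8) = rotl(K, 6) = 0x93
k_5 = rotl(K, (3*5+2) mod 8) = rotl(K, 1) = 0x9C

0x9C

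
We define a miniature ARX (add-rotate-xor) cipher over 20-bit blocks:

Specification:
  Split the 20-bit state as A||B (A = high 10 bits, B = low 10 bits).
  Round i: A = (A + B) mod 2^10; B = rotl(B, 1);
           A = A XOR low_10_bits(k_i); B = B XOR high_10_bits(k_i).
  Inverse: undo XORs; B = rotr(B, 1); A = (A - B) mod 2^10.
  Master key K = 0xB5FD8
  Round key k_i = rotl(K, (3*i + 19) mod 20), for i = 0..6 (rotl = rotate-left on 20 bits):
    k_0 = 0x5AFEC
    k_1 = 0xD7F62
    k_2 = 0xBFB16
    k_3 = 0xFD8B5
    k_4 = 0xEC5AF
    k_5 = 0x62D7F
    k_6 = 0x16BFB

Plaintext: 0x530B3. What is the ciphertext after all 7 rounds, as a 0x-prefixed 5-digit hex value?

0xB256D

s_0 = plaintext = 0x530B3
s_1 = Round(s_0, k_0) = 0x84C0D
s_2 = Round(s_1, k_1) = 0x50B45
s_3 = Round(s_2, k_2) = 0xE4475
s_4 = Round(s_3, k_3) = 0x2CF1C
s_5 = Round(s_4, k_4) = 0x98188
s_6 = Round(s_5, k_5) = 0xA5E9B
s_7 = Round(s_6, k_6) = 0xB256D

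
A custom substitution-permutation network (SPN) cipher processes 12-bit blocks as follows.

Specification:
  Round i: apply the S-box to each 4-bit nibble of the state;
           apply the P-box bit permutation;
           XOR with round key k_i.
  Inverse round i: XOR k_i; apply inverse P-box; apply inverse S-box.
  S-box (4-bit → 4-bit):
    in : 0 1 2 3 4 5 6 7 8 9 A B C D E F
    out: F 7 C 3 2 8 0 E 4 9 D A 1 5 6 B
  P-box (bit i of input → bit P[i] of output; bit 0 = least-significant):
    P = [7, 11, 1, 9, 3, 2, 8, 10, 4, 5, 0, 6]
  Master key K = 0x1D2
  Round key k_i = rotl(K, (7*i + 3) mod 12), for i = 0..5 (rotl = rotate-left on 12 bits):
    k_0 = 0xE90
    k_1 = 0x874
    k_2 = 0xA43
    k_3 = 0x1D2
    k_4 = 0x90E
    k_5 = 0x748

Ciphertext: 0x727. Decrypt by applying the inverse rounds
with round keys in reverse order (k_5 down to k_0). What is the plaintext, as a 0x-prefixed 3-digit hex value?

s_0 = ciphertext = 0x727
s_1 = InvRound(s_0, k_5) = 0x738
s_2 = InvRound(s_1, k_4) = 0x3B7
s_3 = InvRound(s_2, k_3) = 0x745
s_4 = InvRound(s_3, k_2) = 0x67E
s_5 = InvRound(s_4, k_1) = 0x697
s_6 = InvRound(s_5, k_0) = 0x84E

0x84E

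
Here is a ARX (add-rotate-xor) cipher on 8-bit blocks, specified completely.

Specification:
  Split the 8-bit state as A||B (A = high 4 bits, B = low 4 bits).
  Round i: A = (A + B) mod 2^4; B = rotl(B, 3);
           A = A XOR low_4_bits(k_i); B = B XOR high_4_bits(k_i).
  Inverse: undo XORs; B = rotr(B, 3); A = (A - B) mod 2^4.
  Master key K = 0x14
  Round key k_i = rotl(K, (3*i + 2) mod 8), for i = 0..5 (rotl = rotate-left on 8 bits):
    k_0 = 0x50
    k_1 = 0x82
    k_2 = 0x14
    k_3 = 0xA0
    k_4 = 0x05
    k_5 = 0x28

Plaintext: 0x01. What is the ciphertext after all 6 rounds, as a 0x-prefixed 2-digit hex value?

s_0 = plaintext = 0x01
s_1 = Round(s_0, k_0) = 0x1D
s_2 = Round(s_1, k_1) = 0xC6
s_3 = Round(s_2, k_2) = 0x62
s_4 = Round(s_3, k_3) = 0x8B
s_5 = Round(s_4, k_4) = 0x6D
s_6 = Round(s_5, k_5) = 0xBC

0xBC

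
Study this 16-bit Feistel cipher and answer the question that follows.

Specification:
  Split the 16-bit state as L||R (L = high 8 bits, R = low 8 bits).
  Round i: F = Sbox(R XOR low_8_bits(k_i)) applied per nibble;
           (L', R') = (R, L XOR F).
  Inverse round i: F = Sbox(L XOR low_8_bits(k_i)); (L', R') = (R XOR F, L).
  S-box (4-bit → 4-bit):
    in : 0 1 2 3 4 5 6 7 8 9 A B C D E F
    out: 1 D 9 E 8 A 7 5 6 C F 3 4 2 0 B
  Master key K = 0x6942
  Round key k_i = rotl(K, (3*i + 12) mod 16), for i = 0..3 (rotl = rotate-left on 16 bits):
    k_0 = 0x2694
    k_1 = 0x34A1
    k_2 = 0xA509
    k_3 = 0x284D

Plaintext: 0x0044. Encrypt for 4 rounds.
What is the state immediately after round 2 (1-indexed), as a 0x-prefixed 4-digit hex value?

0x2125

s_0 = plaintext = 0x0044
s_1 = Round(s_0, k_0) = 0x4421
s_2 = Round(s_1, k_1) = 0x2125
s_3 = Round(s_2, k_2) = 0x25B5
s_4 = Round(s_3, k_3) = 0xB593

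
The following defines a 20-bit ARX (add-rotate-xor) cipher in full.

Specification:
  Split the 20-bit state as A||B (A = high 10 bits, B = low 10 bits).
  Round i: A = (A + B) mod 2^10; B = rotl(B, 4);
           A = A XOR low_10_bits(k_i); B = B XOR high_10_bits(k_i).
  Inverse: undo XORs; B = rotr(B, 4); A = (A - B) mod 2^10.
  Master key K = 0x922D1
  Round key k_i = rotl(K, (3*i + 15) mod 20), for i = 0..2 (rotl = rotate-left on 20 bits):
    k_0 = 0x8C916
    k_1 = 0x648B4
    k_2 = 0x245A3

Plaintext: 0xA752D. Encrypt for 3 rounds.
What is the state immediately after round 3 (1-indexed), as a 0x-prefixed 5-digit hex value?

0xB138E

s_0 = plaintext = 0xA752D
s_1 = Round(s_0, k_0) = 0xB70E6
s_2 = Round(s_1, k_1) = 0xDDBF1
s_3 = Round(s_2, k_2) = 0xB138E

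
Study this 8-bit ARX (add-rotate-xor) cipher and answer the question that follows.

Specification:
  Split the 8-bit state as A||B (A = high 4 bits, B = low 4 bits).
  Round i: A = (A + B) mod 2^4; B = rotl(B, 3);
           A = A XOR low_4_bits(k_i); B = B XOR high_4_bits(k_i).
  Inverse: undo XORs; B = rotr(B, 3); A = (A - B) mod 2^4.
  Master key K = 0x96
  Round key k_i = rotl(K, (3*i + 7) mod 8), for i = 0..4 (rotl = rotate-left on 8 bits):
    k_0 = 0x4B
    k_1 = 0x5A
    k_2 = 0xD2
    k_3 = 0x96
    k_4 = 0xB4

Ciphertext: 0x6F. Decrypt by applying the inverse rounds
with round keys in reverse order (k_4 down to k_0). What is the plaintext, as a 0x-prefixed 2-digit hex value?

0x32

s_0 = ciphertext = 0x6F
s_1 = InvRound(s_0, k_4) = 0xA8
s_2 = InvRound(s_1, k_3) = 0xA2
s_3 = InvRound(s_2, k_2) = 0x9F
s_4 = InvRound(s_3, k_1) = 0xE5
s_5 = InvRound(s_4, k_0) = 0x32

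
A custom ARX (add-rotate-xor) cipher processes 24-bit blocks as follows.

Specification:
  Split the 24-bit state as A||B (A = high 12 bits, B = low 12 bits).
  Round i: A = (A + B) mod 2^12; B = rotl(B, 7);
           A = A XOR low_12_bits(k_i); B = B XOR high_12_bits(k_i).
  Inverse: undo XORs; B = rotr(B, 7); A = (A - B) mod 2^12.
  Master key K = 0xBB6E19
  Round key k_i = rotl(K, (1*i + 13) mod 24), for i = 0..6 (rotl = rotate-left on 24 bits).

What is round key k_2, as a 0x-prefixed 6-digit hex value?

K = 0xBB6E19
k_0 = rotl(K, (1*0+13) mod 24) = rotl(K, 13) = 0xC3376D
k_1 = rotl(K, (1*1+13) mod 24) = rotl(K, 14) = 0x866EDB
k_2 = rotl(K, (1*2+13) mod 24) = rotl(K, 15) = 0x0CDDB7

0x0CDDB7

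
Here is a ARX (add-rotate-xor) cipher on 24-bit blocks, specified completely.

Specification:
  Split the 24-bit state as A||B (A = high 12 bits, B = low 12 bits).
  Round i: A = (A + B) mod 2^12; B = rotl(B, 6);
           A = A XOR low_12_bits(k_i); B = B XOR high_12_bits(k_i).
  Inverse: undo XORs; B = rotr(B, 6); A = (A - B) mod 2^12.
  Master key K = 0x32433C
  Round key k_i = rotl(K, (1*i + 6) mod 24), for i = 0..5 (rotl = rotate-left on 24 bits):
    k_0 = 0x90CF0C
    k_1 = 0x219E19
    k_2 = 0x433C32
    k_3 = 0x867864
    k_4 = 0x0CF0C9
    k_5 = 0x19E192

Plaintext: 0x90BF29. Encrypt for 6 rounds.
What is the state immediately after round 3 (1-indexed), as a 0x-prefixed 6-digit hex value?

s_0 = plaintext = 0x90BF29
s_1 = Round(s_0, k_0) = 0x738370
s_2 = Round(s_1, k_1) = 0x4B1E14
s_3 = Round(s_2, k_2) = 0xEF710B
s_4 = Round(s_3, k_3) = 0x866AA3
s_5 = Round(s_4, k_4) = 0x3C0825
s_6 = Round(s_5, k_5) = 0xA778FE

0xEF710B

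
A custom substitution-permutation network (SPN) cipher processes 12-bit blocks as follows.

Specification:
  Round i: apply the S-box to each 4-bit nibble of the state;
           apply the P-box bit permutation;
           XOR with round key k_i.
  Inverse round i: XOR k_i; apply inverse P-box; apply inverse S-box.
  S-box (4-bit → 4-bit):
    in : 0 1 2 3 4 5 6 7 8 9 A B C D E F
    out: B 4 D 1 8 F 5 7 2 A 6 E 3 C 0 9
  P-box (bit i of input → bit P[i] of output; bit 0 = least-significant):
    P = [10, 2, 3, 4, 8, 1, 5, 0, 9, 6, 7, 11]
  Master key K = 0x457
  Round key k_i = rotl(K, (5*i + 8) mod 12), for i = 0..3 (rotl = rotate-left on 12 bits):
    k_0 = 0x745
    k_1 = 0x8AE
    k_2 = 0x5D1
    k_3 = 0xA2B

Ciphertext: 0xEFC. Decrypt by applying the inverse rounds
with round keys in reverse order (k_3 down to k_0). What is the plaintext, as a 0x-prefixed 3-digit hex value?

0xF87

s_0 = ciphertext = 0xEFC
s_1 = InvRound(s_0, k_3) = 0xA90
s_2 = InvRound(s_1, k_2) = 0x0F3
s_3 = InvRound(s_2, k_1) = 0x94B
s_4 = InvRound(s_3, k_0) = 0xF87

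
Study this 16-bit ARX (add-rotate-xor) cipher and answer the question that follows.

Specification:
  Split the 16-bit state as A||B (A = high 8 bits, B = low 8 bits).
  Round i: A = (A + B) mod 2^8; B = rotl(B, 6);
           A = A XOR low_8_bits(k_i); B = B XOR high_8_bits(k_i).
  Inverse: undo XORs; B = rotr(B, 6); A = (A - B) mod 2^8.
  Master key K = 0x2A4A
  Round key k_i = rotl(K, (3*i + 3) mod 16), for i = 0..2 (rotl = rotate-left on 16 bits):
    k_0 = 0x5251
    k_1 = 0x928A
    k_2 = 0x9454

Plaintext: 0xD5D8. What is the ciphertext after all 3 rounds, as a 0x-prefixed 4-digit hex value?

0x2176

s_0 = plaintext = 0xD5D8
s_1 = Round(s_0, k_0) = 0xFC64
s_2 = Round(s_1, k_1) = 0xEA8B
s_3 = Round(s_2, k_2) = 0x2176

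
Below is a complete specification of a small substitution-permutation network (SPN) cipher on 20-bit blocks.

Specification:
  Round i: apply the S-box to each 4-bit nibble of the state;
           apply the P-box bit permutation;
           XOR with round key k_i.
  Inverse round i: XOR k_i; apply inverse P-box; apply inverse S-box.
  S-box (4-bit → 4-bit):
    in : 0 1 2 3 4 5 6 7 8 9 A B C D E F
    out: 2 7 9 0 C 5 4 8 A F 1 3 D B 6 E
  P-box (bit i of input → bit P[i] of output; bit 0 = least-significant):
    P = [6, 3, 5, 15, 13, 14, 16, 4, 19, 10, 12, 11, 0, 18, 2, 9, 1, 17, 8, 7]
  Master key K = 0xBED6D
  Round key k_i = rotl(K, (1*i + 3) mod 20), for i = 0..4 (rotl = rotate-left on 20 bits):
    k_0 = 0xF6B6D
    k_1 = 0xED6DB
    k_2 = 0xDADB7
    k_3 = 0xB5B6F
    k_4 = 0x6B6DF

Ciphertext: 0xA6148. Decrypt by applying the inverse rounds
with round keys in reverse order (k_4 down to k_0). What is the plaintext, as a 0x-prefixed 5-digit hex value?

s_0 = ciphertext = 0xA6148
s_1 = InvRound(s_0, k_4) = 0xC9187
s_2 = InvRound(s_1, k_3) = 0x887E9
s_3 = InvRound(s_2, k_2) = 0xAF7CB
s_4 = InvRound(s_3, k_1) = 0x60323
s_5 = InvRound(s_4, k_0) = 0xA621B

0xA621B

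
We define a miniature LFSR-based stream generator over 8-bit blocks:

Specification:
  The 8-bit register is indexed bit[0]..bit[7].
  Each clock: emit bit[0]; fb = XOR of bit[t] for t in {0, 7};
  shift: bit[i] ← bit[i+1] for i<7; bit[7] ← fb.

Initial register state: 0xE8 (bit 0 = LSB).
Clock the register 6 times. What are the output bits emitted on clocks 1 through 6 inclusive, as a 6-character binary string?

reg_0 = 0xE8
clock 1: out=0, reg = 0xF4
clock 2: out=0, reg = 0xFA
clock 3: out=0, reg = 0xFD
clock 4: out=1, reg = 0x7E
clock 5: out=0, reg = 0x3F
clock 6: out=1, reg = 0x9F

000101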